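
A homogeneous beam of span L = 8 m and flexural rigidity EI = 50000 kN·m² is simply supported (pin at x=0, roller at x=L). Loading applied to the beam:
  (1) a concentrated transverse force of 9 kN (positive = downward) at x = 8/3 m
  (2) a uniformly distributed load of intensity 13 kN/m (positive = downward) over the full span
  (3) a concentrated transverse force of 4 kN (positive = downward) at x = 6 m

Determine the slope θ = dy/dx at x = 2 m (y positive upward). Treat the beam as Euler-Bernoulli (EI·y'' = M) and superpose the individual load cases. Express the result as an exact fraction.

θ(2) = -1/225 rad

Load 1 — point force P=9 kN at a=8/3 m (b=L-a=16/3):
  θ_1 = -Pb(L²-b²-3x²)/(6LEI)  [x≤a] = -9·(16/3)·(8²-(16/3)²-3·2²)/(6·8·50000) = -53/112500 rad
Load 2 — uniform load w=13 kN/m over full span:
  θ_2 = -w(L³-6Lx²+4x³)/(24EI) = -13·(8³-6·8·2²+4·2³)/(24·50000) = -143/37500 rad
Load 3 — point force P=4 kN at a=6 m (b=L-a=2):
  θ_3 = -Pb(L²-b²-3x²)/(6LEI)  [x≤a] = -4·2·(8²-2²-3·2²)/(6·8·50000) = -1/6250 rad
Superposition: θ = Σ θ_i = -1/225 rad ≈ -0.004444 rad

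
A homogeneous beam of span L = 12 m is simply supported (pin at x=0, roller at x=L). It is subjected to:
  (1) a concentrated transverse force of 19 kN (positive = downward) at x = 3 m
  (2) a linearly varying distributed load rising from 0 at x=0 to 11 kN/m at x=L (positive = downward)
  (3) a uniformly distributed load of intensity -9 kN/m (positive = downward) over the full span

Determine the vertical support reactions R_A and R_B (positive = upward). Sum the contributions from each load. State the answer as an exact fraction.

R_A = -71/4 kN, R_B = -21/4 kN

Load 1 — point force P=19 kN at a=3 m (b=L-a=9):
  R_A = Pb/L = 19·9/12 = 57/4 kN
  R_B = Pa/L = 19·3/12 = 19/4 kN
Load 2 — triangular load w₀=11 kN/m (0→w₀ over full span):
  R_A = w₀L/6 = 11·12/6 = 22 kN
  R_B = w₀L/3 = 11·12/3 = 44 kN
Load 3 — uniform load w=-9 kN/m over full span:
  R_A = wL/2 = (-9)·12/2 = -54 kN
  R_B = wL/2 = (-9)·12/2 = -54 kN
Superposition: R_A = -71/4 kN, R_B = -21/4 kN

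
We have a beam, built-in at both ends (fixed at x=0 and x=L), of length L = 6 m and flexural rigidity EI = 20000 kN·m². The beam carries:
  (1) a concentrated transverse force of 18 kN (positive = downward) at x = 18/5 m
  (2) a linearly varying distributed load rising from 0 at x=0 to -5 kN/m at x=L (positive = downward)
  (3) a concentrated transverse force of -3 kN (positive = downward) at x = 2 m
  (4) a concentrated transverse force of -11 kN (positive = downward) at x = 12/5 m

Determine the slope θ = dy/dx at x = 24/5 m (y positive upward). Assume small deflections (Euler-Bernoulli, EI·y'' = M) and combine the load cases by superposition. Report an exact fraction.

θ(24/5) = -311/31250000 rad

Load 1 — point force P=18 kN at a=18/5 m (b=L-a=12/5):
  θ_1 = Pa²(L-x)(2bL-(3b+a)(L-x))/(2L³EI)  [x>a] = 18·(18/5)²·(6-(24/5))·(2·(12/5)·6-(3·(12/5)+(18/5))·(6-(24/5)))/(2·6³·20000) = 8019/15625000 rad
Load 2 — triangular load w₀=-5 kN/m (0→w₀ over full span):
  θ_2 = -w₀(2x(L-x)(L-2x)(x+2L)+x²(L-x)²)/(120LEI) = -(-5)·(2·(24/5)·(6-(24/5))·(6-2·(24/5))·((24/5)+2·6)+(24/5)²·(6-(24/5))²)/(120·6·20000) = -18/78125 rad
Load 3 — point force P=-3 kN at a=2 m (b=L-a=4):
  θ_3 = Pa²(L-x)(2bL-(3b+a)(L-x))/(2L³EI)  [x>a] = (-3)·2²·(6-(24/5))·(2·4·6-(3·4+2)·(6-(24/5)))/(2·6³·20000) = -13/250000 rad
Load 4 — point force P=-11 kN at a=12/5 m (b=L-a=18/5):
  θ_4 = Pa²(L-x)(2bL-(3b+a)(L-x))/(2L³EI)  [x>a] = (-11)·(12/5)²·(6-(24/5))·(2·(18/5)·6-(3·(18/5)+(12/5))·(6-(24/5)))/(2·6³·20000) = -1881/7812500 rad
Superposition: θ = Σ θ_i = -311/31250000 rad ≈ -0.000010 rad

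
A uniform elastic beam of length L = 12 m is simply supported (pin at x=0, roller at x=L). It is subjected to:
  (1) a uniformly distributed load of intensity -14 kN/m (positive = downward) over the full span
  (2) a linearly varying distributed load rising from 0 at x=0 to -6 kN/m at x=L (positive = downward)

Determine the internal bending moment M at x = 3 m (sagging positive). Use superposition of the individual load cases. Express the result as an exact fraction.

Load 1 — uniform load w=-14 kN/m over full span:
  M_1 = wx(L-x)/2 = (-14)·3·(12-3)/2 = -189 kN·m
Load 2 — triangular load w₀=-6 kN/m (0→w₀ over full span):
  M_2 = w₀Lx/6 - w₀x³/(6L) = (-6)·12·3/6 - (-6)·3³/(6·12) = -135/4 kN·m
Superposition: M = Σ M_i = -891/4 kN·m ≈ -222.750000 kN·m

M(3) = -891/4 kN·m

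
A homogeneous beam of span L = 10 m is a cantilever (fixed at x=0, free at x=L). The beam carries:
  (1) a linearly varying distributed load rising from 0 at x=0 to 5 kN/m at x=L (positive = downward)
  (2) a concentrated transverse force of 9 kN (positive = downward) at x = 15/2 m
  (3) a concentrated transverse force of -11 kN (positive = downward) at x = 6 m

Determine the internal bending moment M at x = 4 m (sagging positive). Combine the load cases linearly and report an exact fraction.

M(4) = -163/2 kN·m

Load 1 — triangular load w₀=5 kN/m (0→w₀ over full span):
  M_1 = w₀Lx/2 - w₀L²/3 - w₀x³/(6L) = 5·10·4/2 - 5·10²/3 - 5·4³/(6·10) = -72 kN·m
Load 2 — point force P=9 kN at a=15/2 m (b=L-a=5/2):
  M_2 = -P(a-x)  [x≤a] = -9·((15/2)-4) = -63/2 kN·m
Load 3 — point force P=-11 kN at a=6 m (b=L-a=4):
  M_3 = -P(a-x)  [x≤a] = -(-11)·(6-4) = 22 kN·m
Superposition: M = Σ M_i = -163/2 kN·m ≈ -81.500000 kN·m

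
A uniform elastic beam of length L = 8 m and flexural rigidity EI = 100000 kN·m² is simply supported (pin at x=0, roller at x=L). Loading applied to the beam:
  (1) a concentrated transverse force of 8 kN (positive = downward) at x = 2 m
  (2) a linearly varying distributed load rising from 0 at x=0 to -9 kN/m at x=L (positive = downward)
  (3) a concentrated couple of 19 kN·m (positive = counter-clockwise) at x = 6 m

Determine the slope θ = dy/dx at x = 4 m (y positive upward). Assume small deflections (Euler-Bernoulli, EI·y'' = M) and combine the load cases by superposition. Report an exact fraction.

θ(4) = 481/6000000 rad

Load 1 — point force P=8 kN at a=2 m (b=L-a=6):
  θ_1 = -Pa(2L²-6Lx+3x²+a²)/(6LEI)  [x>a] = -8·2·(2·8²-6·8·4+3·4²+2²)/(6·8·100000) = 1/25000 rad
Load 2 — triangular load w₀=-9 kN/m (0→w₀ over full span):
  θ_2 = -w₀(7L⁴-30L²x²+15x⁴)/(360LEI) = -(-9)·(7·8⁴-30·8²·4²+15·4⁴)/(360·8·100000) = 7/125000 rad
Load 3 — applied couple M₀=19 kN·m at a=6 m (b=L-a=2):
  θ_3 = (M₀x²/(2L)+C₁)/EI  [x≤a] with C₁=M₀(3b²-L²)/(6L)=-247/12 = (19·4²/(2·8)+(-247/12))/100000 = -19/1200000 rad
Superposition: θ = Σ θ_i = 481/6000000 rad ≈ 0.000080 rad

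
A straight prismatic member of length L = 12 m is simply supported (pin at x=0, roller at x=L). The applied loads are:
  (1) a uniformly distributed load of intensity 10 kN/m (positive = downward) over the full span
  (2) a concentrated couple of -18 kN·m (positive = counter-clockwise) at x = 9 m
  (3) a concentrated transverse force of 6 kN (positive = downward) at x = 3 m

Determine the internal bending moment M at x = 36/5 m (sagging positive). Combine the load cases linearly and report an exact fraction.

M(36/5) = 846/5 kN·m

Load 1 — uniform load w=10 kN/m over full span:
  M_1 = wx(L-x)/2 = 10·(36/5)·(12-(36/5))/2 = 864/5 kN·m
Load 2 — applied couple M₀=-18 kN·m at a=9 m (b=L-a=3):
  M_2 = M₀x/L  [x≤a] = (-18)·(36/5)/12 = -54/5 kN·m
Load 3 — point force P=6 kN at a=3 m (b=L-a=9):
  M_3 = Pa(L-x)/L  [x>a] = 6·3·(12-(36/5))/12 = 36/5 kN·m
Superposition: M = Σ M_i = 846/5 kN·m ≈ 169.200000 kN·m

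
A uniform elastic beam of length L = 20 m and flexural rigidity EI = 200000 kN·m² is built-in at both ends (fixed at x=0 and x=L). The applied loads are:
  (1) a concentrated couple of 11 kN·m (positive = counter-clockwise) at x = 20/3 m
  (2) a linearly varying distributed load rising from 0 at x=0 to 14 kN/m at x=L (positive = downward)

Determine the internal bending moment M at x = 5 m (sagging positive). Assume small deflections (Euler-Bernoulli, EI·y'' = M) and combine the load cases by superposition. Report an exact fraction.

M(5) = 149/12 kN·m

Load 1 — applied couple M₀=11 kN·m at a=20/3 m (b=L-a=40/3):
  M_1 = R_Ax - M_A  [x≤a] with R_A=11/15, M_A=0 = (11/15)·5 - 0 = 11/3 kN·m
Load 2 — triangular load w₀=14 kN/m (0→w₀ over full span):
  M_2 = 3w₀Lx/20 - w₀L²/30 - w₀x³/(6L) = 3·14·20·5/20 - 14·20²/30 - 14·5³/(6·20) = 35/4 kN·m
Superposition: M = Σ M_i = 149/12 kN·m ≈ 12.416667 kN·m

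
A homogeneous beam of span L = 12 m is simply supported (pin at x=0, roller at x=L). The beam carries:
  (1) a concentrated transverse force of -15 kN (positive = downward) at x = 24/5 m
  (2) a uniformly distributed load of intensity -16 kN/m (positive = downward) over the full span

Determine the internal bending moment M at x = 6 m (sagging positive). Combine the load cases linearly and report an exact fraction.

Load 1 — point force P=-15 kN at a=24/5 m (b=L-a=36/5):
  M_1 = Pa(L-x)/L  [x>a] = (-15)·(24/5)·(12-6)/12 = -36 kN·m
Load 2 — uniform load w=-16 kN/m over full span:
  M_2 = wx(L-x)/2 = (-16)·6·(12-6)/2 = -288 kN·m
Superposition: M = Σ M_i = -324 kN·m ≈ -324.000000 kN·m

M(6) = -324 kN·m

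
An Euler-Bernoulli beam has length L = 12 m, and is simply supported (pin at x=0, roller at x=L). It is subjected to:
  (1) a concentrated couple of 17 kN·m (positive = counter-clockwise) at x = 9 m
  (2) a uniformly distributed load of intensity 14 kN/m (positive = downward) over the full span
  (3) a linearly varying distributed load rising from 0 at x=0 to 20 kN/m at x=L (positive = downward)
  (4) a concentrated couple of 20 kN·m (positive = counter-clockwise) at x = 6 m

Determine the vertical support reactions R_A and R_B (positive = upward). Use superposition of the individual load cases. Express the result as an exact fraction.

R_A = 1525/12 kN, R_B = 1931/12 kN

Load 1 — applied couple M₀=17 kN·m at a=9 m (b=L-a=3):
  R_A = M₀/L = 17/12 kN
  R_B = -M₀/L = -17/12 kN
Load 2 — uniform load w=14 kN/m over full span:
  R_A = wL/2 = 14·12/2 = 84 kN
  R_B = wL/2 = 14·12/2 = 84 kN
Load 3 — triangular load w₀=20 kN/m (0→w₀ over full span):
  R_A = w₀L/6 = 20·12/6 = 40 kN
  R_B = w₀L/3 = 20·12/3 = 80 kN
Load 4 — applied couple M₀=20 kN·m at a=6 m (b=L-a=6):
  R_A = M₀/L = 20/12 = 5/3 kN
  R_B = -M₀/L = -20/12 = -5/3 kN
Superposition: R_A = 1525/12 kN, R_B = 1931/12 kN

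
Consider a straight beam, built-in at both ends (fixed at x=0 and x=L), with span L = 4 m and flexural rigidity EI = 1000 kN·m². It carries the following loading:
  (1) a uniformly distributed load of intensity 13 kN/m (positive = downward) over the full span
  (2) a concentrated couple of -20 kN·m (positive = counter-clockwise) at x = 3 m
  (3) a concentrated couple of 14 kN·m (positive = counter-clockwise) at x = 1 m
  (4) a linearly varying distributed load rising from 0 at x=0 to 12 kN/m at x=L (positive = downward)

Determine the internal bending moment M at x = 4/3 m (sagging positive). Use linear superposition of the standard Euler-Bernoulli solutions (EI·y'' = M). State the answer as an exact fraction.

M(4/3) = 451/1080 kN·m

Load 1 — uniform load w=13 kN/m over full span:
  M_1 = wLx/2 - wL²/12 - wx²/2 = 13·4·(4/3)/2 - 13·4²/12 - 13·(4/3)²/2 = 52/9 kN·m
Load 2 — applied couple M₀=-20 kN·m at a=3 m (b=L-a=1):
  M_2 = R_Ax - M_A  [x≤a] with R_A=-45/8, M_A=-25/4 = (-45/8)·(4/3) - (-25/4) = -5/4 kN·m
Load 3 — applied couple M₀=14 kN·m at a=1 m (b=L-a=3):
  M_3 = R_Ax - M_A - M₀  [x>a] with R_A=63/16, M_A=-21/8 = (63/16)·(4/3) - (-21/8) - 14 = -49/8 kN·m
Load 4 — triangular load w₀=12 kN/m (0→w₀ over full span):
  M_4 = 3w₀Lx/20 - w₀L²/30 - w₀x³/(6L) = 3·12·4·(4/3)/20 - 12·4²/30 - 12·(4/3)³/(6·4) = 272/135 kN·m
Superposition: M = Σ M_i = 451/1080 kN·m ≈ 0.417593 kN·m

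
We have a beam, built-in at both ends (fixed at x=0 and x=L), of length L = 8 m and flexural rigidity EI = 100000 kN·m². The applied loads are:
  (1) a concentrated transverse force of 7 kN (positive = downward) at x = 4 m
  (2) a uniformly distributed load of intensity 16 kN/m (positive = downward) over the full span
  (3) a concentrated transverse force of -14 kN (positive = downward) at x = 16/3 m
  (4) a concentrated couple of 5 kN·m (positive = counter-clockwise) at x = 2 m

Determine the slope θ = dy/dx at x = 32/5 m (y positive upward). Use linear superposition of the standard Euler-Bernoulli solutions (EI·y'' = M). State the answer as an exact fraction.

θ(32/5) = 6052/10546875 rad

Load 1 — point force P=7 kN at a=4 m (b=L-a=4):
  θ_1 = Pa²(L-x)(2bL-(3b+a)(L-x))/(2L³EI)  [x>a] = 7·4²·(8-(32/5))·(2·4·8-(3·4+4)·(8-(32/5)))/(2·8³·100000) = 21/312500 rad
Load 2 — uniform load w=16 kN/m over full span:
  θ_2 = -wx(L-x)(L-2x)/(12EI) = -16·(32/5)·(8-(32/5))·(8-2·(32/5))/(12·100000) = 256/390625 rad
Load 3 — point force P=-14 kN at a=16/3 m (b=L-a=8/3):
  θ_3 = Pa²(L-x)(2bL-(3b+a)(L-x))/(2L³EI)  [x>a] = (-14)·(16/3)²·(8-(32/5))·(2·(8/3)·8-(3·(8/3)+(16/3))·(8-(32/5)))/(2·8³·100000) = -56/421875 rad
Load 4 — applied couple M₀=5 kN·m at a=2 m (b=L-a=6):
  θ_4 = (R_Ax²/2 - M_Ax - M₀(x-a))/EI  [x>a] with R_A=45/64, M_A=-15/16 = ((45/64)·(32/5)²/2 - (-15/16)·(32/5) - 5·((32/5)-2))/100000 = -1/62500 rad
Superposition: θ = Σ θ_i = 6052/10546875 rad ≈ 0.000574 rad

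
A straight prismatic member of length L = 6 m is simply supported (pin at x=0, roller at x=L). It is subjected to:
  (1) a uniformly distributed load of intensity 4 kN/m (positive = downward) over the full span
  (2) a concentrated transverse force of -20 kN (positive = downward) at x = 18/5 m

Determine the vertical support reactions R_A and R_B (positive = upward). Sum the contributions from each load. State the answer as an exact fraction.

R_A = 4 kN, R_B = 0 kN

Load 1 — uniform load w=4 kN/m over full span:
  R_A = wL/2 = 4·6/2 = 12 kN
  R_B = wL/2 = 4·6/2 = 12 kN
Load 2 — point force P=-20 kN at a=18/5 m (b=L-a=12/5):
  R_A = Pb/L = (-20)·(12/5)/6 = -8 kN
  R_B = Pa/L = (-20)·(18/5)/6 = -12 kN
Superposition: R_A = 4 kN, R_B = 0 kN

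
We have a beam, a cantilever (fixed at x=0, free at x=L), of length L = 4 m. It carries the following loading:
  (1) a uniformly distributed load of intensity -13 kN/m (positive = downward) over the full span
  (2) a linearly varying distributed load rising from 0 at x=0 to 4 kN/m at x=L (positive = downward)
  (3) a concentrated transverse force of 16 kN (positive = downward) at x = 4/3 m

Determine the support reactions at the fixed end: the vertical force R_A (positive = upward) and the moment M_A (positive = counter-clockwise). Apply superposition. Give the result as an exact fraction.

R_A = -28 kN, M_A = -184/3 kN·m

Load 1 — uniform load w=-13 kN/m over full span:
  R_A = wL = (-13)·4 = -52 kN
  M_A = wL²/2 = (-13)·4²/2 = -104 kN·m
Load 2 — triangular load w₀=4 kN/m (0→w₀ over full span):
  R_A = w₀L/2 = 4·4/2 = 8 kN
  M_A = w₀L²/3 = 4·4²/3 = 64/3 kN·m
Load 3 — point force P=16 kN at a=4/3 m (b=L-a=8/3):
  R_A = P = 16 kN
  M_A = Pa = 16·(4/3) = 64/3 kN·m
Superposition: R_A = -28 kN, M_A = -184/3 kN·m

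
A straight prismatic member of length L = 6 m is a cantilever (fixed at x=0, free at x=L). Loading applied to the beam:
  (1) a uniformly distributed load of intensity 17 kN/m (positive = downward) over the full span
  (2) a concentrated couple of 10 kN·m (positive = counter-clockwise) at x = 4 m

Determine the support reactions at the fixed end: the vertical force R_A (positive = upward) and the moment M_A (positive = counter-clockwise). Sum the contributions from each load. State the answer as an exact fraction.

Load 1 — uniform load w=17 kN/m over full span:
  R_A = wL = 17·6 = 102 kN
  M_A = wL²/2 = 17·6²/2 = 306 kN·m
Load 2 — applied couple M₀=10 kN·m at a=4 m (b=L-a=2):
  R_A = 0 kN
  M_A = -M₀ = -10 kN·m
Superposition: R_A = 102 kN, M_A = 296 kN·m

R_A = 102 kN, M_A = 296 kN·m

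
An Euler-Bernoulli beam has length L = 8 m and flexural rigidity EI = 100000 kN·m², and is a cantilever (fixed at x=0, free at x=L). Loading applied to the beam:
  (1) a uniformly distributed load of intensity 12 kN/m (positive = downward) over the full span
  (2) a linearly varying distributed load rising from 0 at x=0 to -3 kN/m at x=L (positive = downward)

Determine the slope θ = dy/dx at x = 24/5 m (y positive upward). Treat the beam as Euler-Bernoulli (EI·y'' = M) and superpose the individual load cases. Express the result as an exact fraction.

θ(24/5) = -15258/1953125 rad

Load 1 — uniform load w=12 kN/m over full span:
  θ_1 = -wx(x²-3Lx+3L²)/(6EI) = -12·(24/5)·((24/5)²-3·8·(24/5)+3·8²)/(6·100000) = -3744/390625 rad
Load 2 — triangular load w₀=-3 kN/m (0→w₀ over full span):
  θ_2 = (w₀Lx²/4-w₀L²x/3-w₀x⁴/(24L))/EI = ((-3)·8·(24/5)²/4-(-3)·8²·(24/5)/3-(-3)·(24/5)⁴/(24·8))/100000 = 3462/1953125 rad
Superposition: θ = Σ θ_i = -15258/1953125 rad ≈ -0.007812 rad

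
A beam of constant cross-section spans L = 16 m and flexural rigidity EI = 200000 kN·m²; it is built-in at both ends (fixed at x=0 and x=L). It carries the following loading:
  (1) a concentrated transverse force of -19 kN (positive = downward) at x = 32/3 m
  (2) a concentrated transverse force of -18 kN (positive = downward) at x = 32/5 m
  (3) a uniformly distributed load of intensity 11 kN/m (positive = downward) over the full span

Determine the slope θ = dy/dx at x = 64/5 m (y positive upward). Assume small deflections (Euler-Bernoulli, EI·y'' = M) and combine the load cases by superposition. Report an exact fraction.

Load 1 — point force P=-19 kN at a=32/3 m (b=L-a=16/3):
  θ_1 = Pa²(L-x)(2bL-(3b+a)(L-x))/(2L³EI)  [x>a] = (-19)·(32/3)²·(16-(64/5))·(2·(16/3)·16-(3·(16/3)+(32/3))·(16-(64/5)))/(2·16³·200000) = -152/421875 rad
Load 2 — point force P=-18 kN at a=32/5 m (b=L-a=48/5):
  θ_2 = Pa²(L-x)(2bL-(3b+a)(L-x))/(2L³EI)  [x>a] = (-18)·(32/5)²·(16-(64/5))·(2·(48/5)·16-(3·(48/5)+(32/5))·(16-(64/5)))/(2·16³·200000) = -2736/9765625 rad
Load 3 — uniform load w=11 kN/m over full span:
  θ_3 = -wx(L-x)(L-2x)/(12EI) = -11·(64/5)·(16-(64/5))·(16-2·(64/5))/(12·200000) = 704/390625 rad
Superposition: θ = Σ θ_i = 306328/263671875 rad ≈ 0.001162 rad

θ(64/5) = 306328/263671875 rad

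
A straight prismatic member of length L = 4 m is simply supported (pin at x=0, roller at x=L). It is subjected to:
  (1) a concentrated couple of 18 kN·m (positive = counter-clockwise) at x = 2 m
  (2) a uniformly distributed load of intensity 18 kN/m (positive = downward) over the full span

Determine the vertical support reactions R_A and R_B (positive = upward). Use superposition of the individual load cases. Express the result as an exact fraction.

Load 1 — applied couple M₀=18 kN·m at a=2 m (b=L-a=2):
  R_A = M₀/L = 18/4 = 9/2 kN
  R_B = -M₀/L = -18/4 = -9/2 kN
Load 2 — uniform load w=18 kN/m over full span:
  R_A = wL/2 = 18·4/2 = 36 kN
  R_B = wL/2 = 18·4/2 = 36 kN
Superposition: R_A = 81/2 kN, R_B = 63/2 kN

R_A = 81/2 kN, R_B = 63/2 kN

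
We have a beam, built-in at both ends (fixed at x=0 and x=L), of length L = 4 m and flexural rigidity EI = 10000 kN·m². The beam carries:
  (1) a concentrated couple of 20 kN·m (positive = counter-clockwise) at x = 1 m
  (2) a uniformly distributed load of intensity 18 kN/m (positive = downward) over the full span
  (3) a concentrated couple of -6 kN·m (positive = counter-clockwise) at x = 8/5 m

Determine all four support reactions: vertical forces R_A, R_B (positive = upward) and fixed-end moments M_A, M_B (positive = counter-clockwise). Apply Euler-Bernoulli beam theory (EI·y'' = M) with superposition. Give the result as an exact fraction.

R_A = 7893/200 kN, M_A = 1953/100 kN·m, R_B = 6507/200 kN, M_B = -1967/100 kN·m

Load 1 — applied couple M₀=20 kN·m at a=1 m (b=L-a=3):
  R_A = 6M₀ab/L³ = 6·20·1·3/4³ = 45/8 kN
  M_A = M₀b(2a-b)/L² = 20·3·(2·1-3)/4² = -15/4 kN·m
  R_B = -6M₀ab/L³ = -6·20·1·3/4³ = -45/8 kN
  M_B = M₀a(2b-a)/L² = 20·1·(2·3-1)/4² = 25/4 kN·m
Load 2 — uniform load w=18 kN/m over full span:
  R_A = wL/2 = 18·4/2 = 36 kN
  M_A = wL²/12 = 18·4²/12 = 24 kN·m
  R_B = wL/2 = 18·4/2 = 36 kN
  M_B = -wL²/12 = -18·4²/12 = -24 kN·m
Load 3 — applied couple M₀=-6 kN·m at a=8/5 m (b=L-a=12/5):
  R_A = 6M₀ab/L³ = 6·(-6)·(8/5)·(12/5)/4³ = -54/25 kN
  M_A = M₀b(2a-b)/L² = (-6)·(12/5)·(2·(8/5)-(12/5))/4² = -18/25 kN·m
  R_B = -6M₀ab/L³ = -6·(-6)·(8/5)·(12/5)/4³ = 54/25 kN
  M_B = M₀a(2b-a)/L² = (-6)·(8/5)·(2·(12/5)-(8/5))/4² = -48/25 kN·m
Superposition: R_A = 7893/200 kN, M_A = 1953/100 kN·m, R_B = 6507/200 kN, M_B = -1967/100 kN·m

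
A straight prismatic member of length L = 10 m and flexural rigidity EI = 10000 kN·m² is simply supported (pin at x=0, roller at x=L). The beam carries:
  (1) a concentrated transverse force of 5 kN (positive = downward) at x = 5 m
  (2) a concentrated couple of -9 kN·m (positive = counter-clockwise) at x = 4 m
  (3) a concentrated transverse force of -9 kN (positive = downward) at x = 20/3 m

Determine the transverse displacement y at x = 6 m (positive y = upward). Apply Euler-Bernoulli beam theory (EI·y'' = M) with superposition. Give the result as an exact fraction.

Load 1 — point force P=5 kN at a=5 m (b=L-a=5):
  y_1 = -Pa(L-x)(2Lx-a²-x²)/(6LEI)  [x>a] = -5·5·(10-6)·(2·10·6-5²-6²)/(6·10·10000) = -59/6000 m
Load 2 — applied couple M₀=-9 kN·m at a=4 m (b=L-a=6):
  y_2 = (M₀x³/(6L)-M₀(x-a)²/2+C₁x)/EI  [x>a] with C₁=M₀(3b²-L²)/(6L)=-6/5 = ((-9)·6³/(6·10)-(-9)·(6-4)²/2+(-6/5)·6)/10000 = -27/12500 m
Load 3 — point force P=-9 kN at a=20/3 m (b=L-a=10/3):
  y_3 = -Pbx(L²-b²-x²)/(6LEI)  [x≤a] = -(-9)·(10/3)·6·(10²-(10/3)²-6²)/(6·10·10000) = 119/7500 m
Superposition: y = Σ y_i = 581/150000 m ≈ 0.003873 m

y(6) = 581/150000 m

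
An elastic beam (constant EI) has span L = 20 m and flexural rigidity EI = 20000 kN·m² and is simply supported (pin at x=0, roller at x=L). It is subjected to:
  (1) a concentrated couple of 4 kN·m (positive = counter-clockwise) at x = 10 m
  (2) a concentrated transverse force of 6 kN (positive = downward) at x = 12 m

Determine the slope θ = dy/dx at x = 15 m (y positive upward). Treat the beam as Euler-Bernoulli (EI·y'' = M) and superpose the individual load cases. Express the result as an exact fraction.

θ(15) = 3233/600000 rad

Load 1 — applied couple M₀=4 kN·m at a=10 m (b=L-a=10):
  θ_1 = (M₀x²/(2L)-M₀(x-a)+C₁)/EI  [x>a] with C₁=M₀(3b²-L²)/(6L)=-10/3 = (4·15²/(2·20)-4·(15-10)+(-10/3))/20000 = -1/24000 rad
Load 2 — point force P=6 kN at a=12 m (b=L-a=8):
  θ_2 = -Pa(2L²-6Lx+3x²+a²)/(6LEI)  [x>a] = -6·12·(2·20²-6·20·15+3·15²+12²)/(6·20·20000) = 543/100000 rad
Superposition: θ = Σ θ_i = 3233/600000 rad ≈ 0.005388 rad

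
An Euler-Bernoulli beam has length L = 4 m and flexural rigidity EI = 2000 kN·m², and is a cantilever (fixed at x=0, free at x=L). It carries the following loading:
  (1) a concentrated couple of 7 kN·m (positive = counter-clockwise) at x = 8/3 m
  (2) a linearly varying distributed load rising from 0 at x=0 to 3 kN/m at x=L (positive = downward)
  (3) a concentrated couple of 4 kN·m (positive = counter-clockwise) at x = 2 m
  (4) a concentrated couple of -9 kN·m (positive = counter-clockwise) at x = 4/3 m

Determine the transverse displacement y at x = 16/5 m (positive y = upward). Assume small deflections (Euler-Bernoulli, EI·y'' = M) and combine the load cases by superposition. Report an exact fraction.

Load 1 — applied couple M₀=7 kN·m at a=8/3 m (b=L-a=4/3):
  y_1 = M₀a(2x-a)/(2EI)  [x>a] = 7·(8/3)·(2·(16/5)-(8/3))/(2·2000) = 98/5625 m
Load 2 — triangular load w₀=3 kN/m (0→w₀ over full span):
  y_2 = (w₀Lx³/12-w₀L²x²/6-w₀x⁵/(120L))/EI = (3·4·(16/5)³/12-3·4²·(16/5)²/6-3·(16/5)⁵/(120·4))/2000 = -50048/1953125 m
Load 3 — applied couple M₀=4 kN·m at a=2 m (b=L-a=2):
  y_3 = M₀a(2x-a)/(2EI)  [x>a] = 4·2·(2·(16/5)-2)/(2·2000) = 11/1250 m
Load 4 — applied couple M₀=-9 kN·m at a=4/3 m (b=L-a=8/3):
  y_4 = M₀a(2x-a)/(2EI)  [x>a] = (-9)·(4/3)·(2·(16/5)-(4/3))/(2·2000) = -19/1250 m
Superposition: y = Σ y_i = -256682/17578125 m ≈ -0.014602 m

y(16/5) = -256682/17578125 m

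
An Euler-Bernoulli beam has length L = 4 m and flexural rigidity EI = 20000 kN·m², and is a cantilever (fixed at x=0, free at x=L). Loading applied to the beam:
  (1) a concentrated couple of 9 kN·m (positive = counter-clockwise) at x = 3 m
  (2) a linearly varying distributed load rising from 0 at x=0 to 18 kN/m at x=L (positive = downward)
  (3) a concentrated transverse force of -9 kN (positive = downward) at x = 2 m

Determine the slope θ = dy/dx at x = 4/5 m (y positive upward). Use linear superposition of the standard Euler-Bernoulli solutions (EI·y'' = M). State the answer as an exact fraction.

Load 1 — applied couple M₀=9 kN·m at a=3 m (b=L-a=1):
  θ_1 = M₀x/EI  [x≤a] = 9·(4/5)/20000 = 9/25000 rad
Load 2 — triangular load w₀=18 kN/m (0→w₀ over full span):
  θ_2 = (w₀Lx²/4-w₀L²x/3-w₀x⁴/(24L))/EI = (18·4·(4/5)²/4-18·4²·(4/5)/3-18·(4/5)⁴/(24·4))/20000 = -2553/781250 rad
Load 3 — point force P=-9 kN at a=2 m (b=L-a=2):
  θ_3 = -Px(2a-x)/(2EI)  [x≤a] = -(-9)·(4/5)·(2·2-(4/5))/(2·20000) = 9/15625 rad
Superposition: θ = Σ θ_i = -7287/3125000 rad ≈ -0.002332 rad

θ(4/5) = -7287/3125000 rad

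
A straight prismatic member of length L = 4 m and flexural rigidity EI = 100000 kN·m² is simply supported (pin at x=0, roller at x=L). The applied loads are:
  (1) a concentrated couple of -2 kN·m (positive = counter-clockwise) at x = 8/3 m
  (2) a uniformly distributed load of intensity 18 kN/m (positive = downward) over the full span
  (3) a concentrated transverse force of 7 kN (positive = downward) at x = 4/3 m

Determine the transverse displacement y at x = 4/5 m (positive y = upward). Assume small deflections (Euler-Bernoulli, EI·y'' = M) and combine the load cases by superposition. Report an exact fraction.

Load 1 — applied couple M₀=-2 kN·m at a=8/3 m (b=L-a=4/3):
  y_1 = (M₀x³/(6L)+C₁x)/EI  [x≤a] with C₁=M₀(3b²-L²)/(6L)=8/9 = ((-2)·(4/5)³/(6·4)+(8/9)·(4/5))/100000 = 47/7031250 m
Load 2 — uniform load w=18 kN/m over full span:
  y_2 = -wx(L³-2Lx²+x³)/(24EI) = -18·(4/5)·(4³-2·4·(4/5)²+(4/5)³)/(24·100000) = -696/1953125 m
Load 3 — point force P=7 kN at a=4/3 m (b=L-a=8/3):
  y_3 = -Pbx(L²-b²-x²)/(6LEI)  [x≤a] = -7·(8/3)·(4/5)·(4²-(8/3)²-(4/5)²)/(6·4·100000) = -1624/31640625 m
Superposition: y = Σ y_i = -126877/316406250 m ≈ -0.000401 m

y(4/5) = -126877/316406250 m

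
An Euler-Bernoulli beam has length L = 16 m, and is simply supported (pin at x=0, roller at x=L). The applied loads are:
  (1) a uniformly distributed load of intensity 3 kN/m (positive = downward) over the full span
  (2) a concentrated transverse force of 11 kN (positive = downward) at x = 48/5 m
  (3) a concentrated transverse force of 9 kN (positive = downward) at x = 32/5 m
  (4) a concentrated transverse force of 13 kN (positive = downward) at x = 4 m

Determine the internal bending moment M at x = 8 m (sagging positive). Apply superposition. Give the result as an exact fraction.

Load 1 — uniform load w=3 kN/m over full span:
  M_1 = wx(L-x)/2 = 3·8·(16-8)/2 = 96 kN·m
Load 2 — point force P=11 kN at a=48/5 m (b=L-a=32/5):
  M_2 = Pbx/L  [x≤a] = 11·(32/5)·8/16 = 176/5 kN·m
Load 3 — point force P=9 kN at a=32/5 m (b=L-a=48/5):
  M_3 = Pa(L-x)/L  [x>a] = 9·(32/5)·(16-8)/16 = 144/5 kN·m
Load 4 — point force P=13 kN at a=4 m (b=L-a=12):
  M_4 = Pa(L-x)/L  [x>a] = 13·4·(16-8)/16 = 26 kN·m
Superposition: M = Σ M_i = 186 kN·m ≈ 186.000000 kN·m

M(8) = 186 kN·m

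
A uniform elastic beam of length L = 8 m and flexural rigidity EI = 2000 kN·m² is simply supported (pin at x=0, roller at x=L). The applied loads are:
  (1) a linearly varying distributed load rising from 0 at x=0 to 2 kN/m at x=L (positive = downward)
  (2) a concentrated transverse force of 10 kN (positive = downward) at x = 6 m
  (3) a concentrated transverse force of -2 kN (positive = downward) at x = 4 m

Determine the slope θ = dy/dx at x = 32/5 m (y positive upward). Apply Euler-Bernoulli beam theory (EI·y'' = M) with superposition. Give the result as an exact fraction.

Load 1 — triangular load w₀=2 kN/m (0→w₀ over full span):
  θ_1 = -w₀(7L⁴-30L²x²+15x⁴)/(360LEI) = -2·(7·8⁴-30·8²·(32/5)²+15·(32/5)⁴)/(360·8·2000) = 6056/703125 rad
Load 2 — point force P=10 kN at a=6 m (b=L-a=2):
  θ_2 = -Pa(2L²-6Lx+3x²+a²)/(6LEI)  [x>a] = -10·6·(2·8²-6·8·(32/5)+3·(32/5)²+6²)/(6·8·2000) = 127/10000 rad
Load 3 — point force P=-2 kN at a=4 m (b=L-a=4):
  θ_3 = -Pa(2L²-6Lx+3x²+a²)/(6LEI)  [x>a] = -(-2)·4·(2·8²-6·8·(32/5)+3·(32/5)²+4²)/(6·8·2000) = -21/6250 rad
Superposition: θ = Σ θ_i = 201971/11250000 rad ≈ 0.017953 rad

θ(32/5) = 201971/11250000 rad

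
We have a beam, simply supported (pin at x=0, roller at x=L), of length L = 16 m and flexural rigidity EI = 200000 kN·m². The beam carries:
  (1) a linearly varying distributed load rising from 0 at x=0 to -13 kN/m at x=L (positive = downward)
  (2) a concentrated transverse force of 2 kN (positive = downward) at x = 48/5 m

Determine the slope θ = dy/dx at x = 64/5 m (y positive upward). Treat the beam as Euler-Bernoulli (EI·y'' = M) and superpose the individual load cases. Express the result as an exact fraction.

Load 1 — triangular load w₀=-13 kN/m (0→w₀ over full span):
  θ_1 = -w₀(7L⁴-30L²x²+15x⁴)/(360LEI) = -(-13)·(7·16⁴-30·16²·(64/5)²+15·(64/5)⁴)/(360·16·200000) = -78728/17578125 rad
Load 2 — point force P=2 kN at a=48/5 m (b=L-a=32/5):
  θ_2 = -Pa(2L²-6Lx+3x²+a²)/(6LEI)  [x>a] = -2·(48/5)·(2·16²-6·16·(64/5)+3·(64/5)²+(48/5)²)/(6·16·200000) = 52/390625 rad
Superposition: θ = Σ θ_i = -76388/17578125 rad ≈ -0.004346 rad

θ(64/5) = -76388/17578125 rad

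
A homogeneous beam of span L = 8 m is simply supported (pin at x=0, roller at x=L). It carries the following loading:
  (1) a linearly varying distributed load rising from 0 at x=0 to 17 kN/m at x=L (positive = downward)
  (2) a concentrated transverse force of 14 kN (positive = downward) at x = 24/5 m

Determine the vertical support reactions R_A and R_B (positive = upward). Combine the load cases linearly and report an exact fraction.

Load 1 — triangular load w₀=17 kN/m (0→w₀ over full span):
  R_A = w₀L/6 = 17·8/6 = 68/3 kN
  R_B = w₀L/3 = 17·8/3 = 136/3 kN
Load 2 — point force P=14 kN at a=24/5 m (b=L-a=16/5):
  R_A = Pb/L = 14·(16/5)/8 = 28/5 kN
  R_B = Pa/L = 14·(24/5)/8 = 42/5 kN
Superposition: R_A = 424/15 kN, R_B = 806/15 kN

R_A = 424/15 kN, R_B = 806/15 kN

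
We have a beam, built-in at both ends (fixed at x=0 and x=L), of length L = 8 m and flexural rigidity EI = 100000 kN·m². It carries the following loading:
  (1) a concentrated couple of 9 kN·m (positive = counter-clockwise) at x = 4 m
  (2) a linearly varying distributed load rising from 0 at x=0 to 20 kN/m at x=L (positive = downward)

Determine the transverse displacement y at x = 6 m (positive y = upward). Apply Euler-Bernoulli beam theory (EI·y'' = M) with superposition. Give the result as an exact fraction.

y(6) = -51/80000 m

Load 1 — applied couple M₀=9 kN·m at a=4 m (b=L-a=4):
  y_1 = (R_Ax³/6 - M_Ax²/2 - M₀(x-a)²/2)/EI  [x>a] with R_A=27/16, M_A=9/4 = ((27/16)·6³/6 - (9/4)·6²/2 - 9·(6-4)²/2)/100000 = 9/400000 m
Load 2 — triangular load w₀=20 kN/m (0→w₀ over full span):
  y_2 = -w₀x²(L-x)²(x+2L)/(120LEI) = -20·6²·(8-6)²·(6+2·8)/(120·8·100000) = -33/50000 m
Superposition: y = Σ y_i = -51/80000 m ≈ -0.000638 m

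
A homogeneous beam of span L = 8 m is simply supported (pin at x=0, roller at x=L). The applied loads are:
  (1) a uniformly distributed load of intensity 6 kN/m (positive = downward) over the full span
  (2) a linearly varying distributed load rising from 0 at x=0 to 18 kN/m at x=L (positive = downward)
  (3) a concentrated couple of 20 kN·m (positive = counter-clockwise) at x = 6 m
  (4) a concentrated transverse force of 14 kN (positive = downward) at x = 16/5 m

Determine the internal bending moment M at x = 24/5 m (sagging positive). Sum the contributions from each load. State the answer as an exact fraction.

Load 1 — uniform load w=6 kN/m over full span:
  M_1 = wx(L-x)/2 = 6·(24/5)·(8-(24/5))/2 = 1152/25 kN·m
Load 2 — triangular load w₀=18 kN/m (0→w₀ over full span):
  M_2 = w₀Lx/6 - w₀x³/(6L) = 18·8·(24/5)/6 - 18·(24/5)³/(6·8) = 9216/125 kN·m
Load 3 — applied couple M₀=20 kN·m at a=6 m (b=L-a=2):
  M_3 = M₀x/L  [x≤a] = 20·(24/5)/8 = 12 kN·m
Load 4 — point force P=14 kN at a=16/5 m (b=L-a=24/5):
  M_4 = Pa(L-x)/L  [x>a] = 14·(16/5)·(8-(24/5))/8 = 448/25 kN·m
Superposition: M = Σ M_i = 18716/125 kN·m ≈ 149.728000 kN·m

M(24/5) = 18716/125 kN·m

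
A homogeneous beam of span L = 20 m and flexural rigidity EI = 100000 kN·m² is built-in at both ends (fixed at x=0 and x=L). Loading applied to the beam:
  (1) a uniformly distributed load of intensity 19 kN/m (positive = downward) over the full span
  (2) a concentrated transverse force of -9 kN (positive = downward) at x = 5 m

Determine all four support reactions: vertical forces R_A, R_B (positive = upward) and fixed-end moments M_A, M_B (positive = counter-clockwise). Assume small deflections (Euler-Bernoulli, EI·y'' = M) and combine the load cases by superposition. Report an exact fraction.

Load 1 — uniform load w=19 kN/m over full span:
  R_A = wL/2 = 19·20/2 = 190 kN
  M_A = wL²/12 = 19·20²/12 = 1900/3 kN·m
  R_B = wL/2 = 19·20/2 = 190 kN
  M_B = -wL²/12 = -19·20²/12 = -1900/3 kN·m
Load 2 — point force P=-9 kN at a=5 m (b=L-a=15):
  R_A = Pb²(3a+b)/L³ = (-9)·15²·(3·5+15)/20³ = -243/32 kN
  M_A = Pab²/L² = (-9)·5·15²/20² = -405/16 kN·m
  R_B = Pa²(a+3b)/L³ = (-9)·5²·(5+3·15)/20³ = -45/32 kN
  M_B = -Pa²b/L² = -(-9)·5²·15/20² = 135/16 kN·m
Superposition: R_A = 5837/32 kN, M_A = 29185/48 kN·m, R_B = 6035/32 kN, M_B = -29995/48 kN·m

R_A = 5837/32 kN, M_A = 29185/48 kN·m, R_B = 6035/32 kN, M_B = -29995/48 kN·m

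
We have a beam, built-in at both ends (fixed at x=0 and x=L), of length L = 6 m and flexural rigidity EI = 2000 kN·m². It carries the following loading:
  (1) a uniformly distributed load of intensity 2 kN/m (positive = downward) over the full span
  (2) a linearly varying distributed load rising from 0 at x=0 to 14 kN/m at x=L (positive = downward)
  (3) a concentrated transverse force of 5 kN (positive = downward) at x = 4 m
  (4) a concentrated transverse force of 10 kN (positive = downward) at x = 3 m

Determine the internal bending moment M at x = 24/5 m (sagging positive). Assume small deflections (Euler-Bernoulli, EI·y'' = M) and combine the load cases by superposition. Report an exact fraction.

Load 1 — uniform load w=2 kN/m over full span:
  M_1 = wLx/2 - wL²/12 - wx²/2 = 2·6·(24/5)/2 - 2·6²/12 - 2·(24/5)²/2 = -6/25 kN·m
Load 2 — triangular load w₀=14 kN/m (0→w₀ over full span):
  M_2 = 3w₀Lx/20 - w₀L²/30 - w₀x³/(6L) = 3·14·6·(24/5)/20 - 14·6²/30 - 14·(24/5)³/(6·6) = 84/125 kN·m
Load 3 — point force P=5 kN at a=4 m (b=L-a=2):
  M_3 = Pa²(a+3b)(L-x)/L³ - Pa²b/L²  [x>a] = 5·4²·(4+3·2)·(6-(24/5))/6³ - 5·4²·2/6² = 0 kN·m
Load 4 — point force P=10 kN at a=3 m (b=L-a=3):
  M_4 = Pa²(a+3b)(L-x)/L³ - Pa²b/L²  [x>a] = 10·3²·(3+3·3)·(6-(24/5))/6³ - 10·3²·3/6² = -3/2 kN·m
Superposition: M = Σ M_i = -267/250 kN·m ≈ -1.068000 kN·m

M(24/5) = -267/250 kN·m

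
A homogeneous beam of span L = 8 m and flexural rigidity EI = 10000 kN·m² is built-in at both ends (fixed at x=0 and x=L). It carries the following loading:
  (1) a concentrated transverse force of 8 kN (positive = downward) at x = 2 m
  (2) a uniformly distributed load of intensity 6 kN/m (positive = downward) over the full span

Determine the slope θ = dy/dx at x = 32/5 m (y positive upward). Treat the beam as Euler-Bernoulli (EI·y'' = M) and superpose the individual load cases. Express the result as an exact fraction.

Load 1 — point force P=8 kN at a=2 m (b=L-a=6):
  θ_1 = Pa²(L-x)(2bL-(3b+a)(L-x))/(2L³EI)  [x>a] = 8·2²·(8-(32/5))·(2·6·8-(3·6+2)·(8-(32/5)))/(2·8³·10000) = 1/3125 rad
Load 2 — uniform load w=6 kN/m over full span:
  θ_2 = -wx(L-x)(L-2x)/(12EI) = -6·(32/5)·(8-(32/5))·(8-2·(32/5))/(12·10000) = 192/78125 rad
Superposition: θ = Σ θ_i = 217/78125 rad ≈ 0.002778 rad

θ(32/5) = 217/78125 rad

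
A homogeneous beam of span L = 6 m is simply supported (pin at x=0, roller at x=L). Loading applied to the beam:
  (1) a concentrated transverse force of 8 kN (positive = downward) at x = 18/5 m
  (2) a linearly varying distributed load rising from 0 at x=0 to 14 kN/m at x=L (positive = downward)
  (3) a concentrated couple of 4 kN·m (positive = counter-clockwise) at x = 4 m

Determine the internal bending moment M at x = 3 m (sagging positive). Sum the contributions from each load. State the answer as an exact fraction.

Load 1 — point force P=8 kN at a=18/5 m (b=L-a=12/5):
  M_1 = Pbx/L  [x≤a] = 8·(12/5)·3/6 = 48/5 kN·m
Load 2 — triangular load w₀=14 kN/m (0→w₀ over full span):
  M_2 = w₀Lx/6 - w₀x³/(6L) = 14·6·3/6 - 14·3³/(6·6) = 63/2 kN·m
Load 3 — applied couple M₀=4 kN·m at a=4 m (b=L-a=2):
  M_3 = M₀x/L  [x≤a] = 4·3/6 = 2 kN·m
Superposition: M = Σ M_i = 431/10 kN·m ≈ 43.100000 kN·m

M(3) = 431/10 kN·m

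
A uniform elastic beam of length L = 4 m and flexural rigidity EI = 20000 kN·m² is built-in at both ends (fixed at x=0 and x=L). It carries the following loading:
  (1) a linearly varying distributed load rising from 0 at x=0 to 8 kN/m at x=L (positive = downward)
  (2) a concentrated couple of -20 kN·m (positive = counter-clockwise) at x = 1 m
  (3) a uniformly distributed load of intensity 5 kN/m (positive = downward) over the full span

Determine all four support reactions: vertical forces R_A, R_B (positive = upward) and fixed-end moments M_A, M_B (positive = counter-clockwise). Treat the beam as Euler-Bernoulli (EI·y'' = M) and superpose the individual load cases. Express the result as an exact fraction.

R_A = 367/40 kN, M_A = 881/60 kN·m, R_B = 1073/40 kN, M_B = -1159/60 kN·m

Load 1 — triangular load w₀=8 kN/m (0→w₀ over full span):
  R_A = 3w₀L/20 = 3·8·4/20 = 24/5 kN
  M_A = w₀L²/30 = 8·4²/30 = 64/15 kN·m
  R_B = 7w₀L/20 = 7·8·4/20 = 56/5 kN
  M_B = -w₀L²/20 = -8·4²/20 = -32/5 kN·m
Load 2 — applied couple M₀=-20 kN·m at a=1 m (b=L-a=3):
  R_A = 6M₀ab/L³ = 6·(-20)·1·3/4³ = -45/8 kN
  M_A = M₀b(2a-b)/L² = (-20)·3·(2·1-3)/4² = 15/4 kN·m
  R_B = -6M₀ab/L³ = -6·(-20)·1·3/4³ = 45/8 kN
  M_B = M₀a(2b-a)/L² = (-20)·1·(2·3-1)/4² = -25/4 kN·m
Load 3 — uniform load w=5 kN/m over full span:
  R_A = wL/2 = 5·4/2 = 10 kN
  M_A = wL²/12 = 5·4²/12 = 20/3 kN·m
  R_B = wL/2 = 5·4/2 = 10 kN
  M_B = -wL²/12 = -5·4²/12 = -20/3 kN·m
Superposition: R_A = 367/40 kN, M_A = 881/60 kN·m, R_B = 1073/40 kN, M_B = -1159/60 kN·m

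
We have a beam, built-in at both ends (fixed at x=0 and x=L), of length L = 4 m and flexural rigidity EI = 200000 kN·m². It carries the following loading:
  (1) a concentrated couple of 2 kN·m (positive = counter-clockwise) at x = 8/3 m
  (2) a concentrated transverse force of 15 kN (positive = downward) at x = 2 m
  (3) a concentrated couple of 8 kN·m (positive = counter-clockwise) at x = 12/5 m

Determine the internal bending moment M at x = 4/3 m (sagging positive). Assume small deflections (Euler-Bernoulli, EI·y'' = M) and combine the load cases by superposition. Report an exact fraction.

Load 1 — applied couple M₀=2 kN·m at a=8/3 m (b=L-a=4/3):
  M_1 = R_Ax - M_A  [x≤a] with R_A=2/3, M_A=2/3 = (2/3)·(4/3) - (2/3) = 2/9 kN·m
Load 2 — point force P=15 kN at a=2 m (b=L-a=2):
  M_2 = Pb²(3a+b)x/L³ - Pab²/L²  [x≤a] = 15·2²·(3·2+2)·(4/3)/4³ - 15·2·2²/4² = 5/2 kN·m
Load 3 — applied couple M₀=8 kN·m at a=12/5 m (b=L-a=8/5):
  M_3 = R_Ax - M_A  [x≤a] with R_A=72/25, M_A=64/25 = (72/25)·(4/3) - (64/25) = 32/25 kN·m
Superposition: M = Σ M_i = 1801/450 kN·m ≈ 4.002222 kN·m

M(4/3) = 1801/450 kN·m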